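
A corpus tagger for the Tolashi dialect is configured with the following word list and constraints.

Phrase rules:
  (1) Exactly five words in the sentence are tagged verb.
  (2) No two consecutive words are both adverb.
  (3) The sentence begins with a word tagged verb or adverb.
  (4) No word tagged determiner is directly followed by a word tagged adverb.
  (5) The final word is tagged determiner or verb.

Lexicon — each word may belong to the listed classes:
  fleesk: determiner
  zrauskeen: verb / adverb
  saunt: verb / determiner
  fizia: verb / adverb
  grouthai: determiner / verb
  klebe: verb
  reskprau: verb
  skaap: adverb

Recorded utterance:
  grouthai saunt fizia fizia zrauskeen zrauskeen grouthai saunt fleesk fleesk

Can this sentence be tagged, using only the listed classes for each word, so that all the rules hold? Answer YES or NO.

YES

Candidates per position — 1:grouthai {determiner,verb}; 2:saunt {verb,determiner}; 3:fizia {verb,adverb}; 4:fizia {verb,adverb}; 5:zrauskeen {verb,adverb}; 6:zrauskeen {verb,adverb}; 7:grouthai {determiner,verb}; 8:saunt {verb,determiner}; 9:fleesk {determiner}; 10:fleesk {determiner}.
One satisfying assignment: verb determiner verb adverb verb verb verb determiner determiner determiner.
Checking: rule 1 holds; rule 2 holds; rule 3 holds; rule 4 holds; rule 5 holds.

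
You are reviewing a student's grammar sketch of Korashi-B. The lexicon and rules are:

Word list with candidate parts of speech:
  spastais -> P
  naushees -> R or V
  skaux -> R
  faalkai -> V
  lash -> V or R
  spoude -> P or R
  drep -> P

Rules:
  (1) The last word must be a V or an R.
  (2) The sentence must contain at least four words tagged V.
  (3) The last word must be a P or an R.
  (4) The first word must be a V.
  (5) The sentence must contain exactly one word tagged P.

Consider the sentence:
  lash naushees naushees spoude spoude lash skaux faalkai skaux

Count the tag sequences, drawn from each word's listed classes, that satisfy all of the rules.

Candidates per position — 1:lash {V,R}; 2:naushees {R,V}; 3:naushees {R,V}; 4:spoude {P,R}; 5:spoude {P,R}; 6:lash {V,R}; 7:skaux {R}; 8:faalkai {V}; 9:skaux {R}.
There are 64 candidate sequences in total.
Checking each against the rules leaves 8 sequences.
Count = 8.

8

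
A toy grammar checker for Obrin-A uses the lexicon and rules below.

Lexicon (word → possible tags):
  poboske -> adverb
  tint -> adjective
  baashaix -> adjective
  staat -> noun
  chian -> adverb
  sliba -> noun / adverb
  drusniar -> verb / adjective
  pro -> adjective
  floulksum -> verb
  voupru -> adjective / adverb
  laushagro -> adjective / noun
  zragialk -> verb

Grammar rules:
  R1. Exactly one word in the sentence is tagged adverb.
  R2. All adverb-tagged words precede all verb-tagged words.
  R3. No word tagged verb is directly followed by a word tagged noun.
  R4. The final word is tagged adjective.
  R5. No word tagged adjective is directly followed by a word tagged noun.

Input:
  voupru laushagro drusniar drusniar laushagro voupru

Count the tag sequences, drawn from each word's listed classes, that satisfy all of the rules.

8

Candidates per position — 1:voupru {adjective,adverb}; 2:laushagro {adjective,noun}; 3:drusniar {verb,adjective}; 4:drusniar {verb,adjective}; 5:laushagro {adjective,noun}; 6:voupru {adjective,adverb}.
There are 64 candidate sequences in total.
Checking each against the rules leaves 8 sequences.
Count = 8.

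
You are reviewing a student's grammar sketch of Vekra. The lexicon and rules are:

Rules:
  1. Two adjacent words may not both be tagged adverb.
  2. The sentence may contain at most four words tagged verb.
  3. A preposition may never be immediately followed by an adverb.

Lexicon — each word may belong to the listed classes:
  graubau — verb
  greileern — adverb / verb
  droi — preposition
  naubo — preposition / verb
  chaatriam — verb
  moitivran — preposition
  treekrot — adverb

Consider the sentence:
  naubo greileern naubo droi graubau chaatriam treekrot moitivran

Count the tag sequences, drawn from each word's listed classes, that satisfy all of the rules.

Candidates per position — 1:naubo {preposition,verb}; 2:greileern {adverb,verb}; 3:naubo {preposition,verb}; 4:droi {preposition}; 5:graubau {verb}; 6:chaatriam {verb}; 7:treekrot {adverb}; 8:moitivran {preposition}.
There are 8 candidate sequences in total.
The sequences that satisfy every rule: preposition verb preposition preposition verb verb adverb preposition; preposition verb verb preposition verb verb adverb preposition; verb adverb preposition preposition verb verb adverb preposition; verb adverb verb preposition verb verb adverb preposition; verb verb preposition preposition verb verb adverb preposition.
Count = 5.

5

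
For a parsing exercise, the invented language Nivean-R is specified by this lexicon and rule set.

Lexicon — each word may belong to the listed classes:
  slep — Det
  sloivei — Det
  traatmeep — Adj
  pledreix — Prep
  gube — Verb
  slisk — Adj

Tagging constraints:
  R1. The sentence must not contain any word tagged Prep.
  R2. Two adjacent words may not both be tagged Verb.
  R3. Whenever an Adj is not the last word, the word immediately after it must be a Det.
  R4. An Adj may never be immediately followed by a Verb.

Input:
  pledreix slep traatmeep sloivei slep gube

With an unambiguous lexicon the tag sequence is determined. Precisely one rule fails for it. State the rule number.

Fixed tagging: Prep Det Adj Det Det Verb.
Applying the rules: R1 ✗, R2 ✓, R3 ✓, R4 ✓.
Only rule 1 fails.

1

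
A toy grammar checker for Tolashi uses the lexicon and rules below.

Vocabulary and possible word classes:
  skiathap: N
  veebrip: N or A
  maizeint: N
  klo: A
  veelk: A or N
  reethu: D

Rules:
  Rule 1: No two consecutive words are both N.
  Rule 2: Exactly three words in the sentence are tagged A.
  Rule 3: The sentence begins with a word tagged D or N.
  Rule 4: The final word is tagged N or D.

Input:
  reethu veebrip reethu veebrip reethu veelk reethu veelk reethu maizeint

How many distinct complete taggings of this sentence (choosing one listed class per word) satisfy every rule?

4

Candidates per position — 1:reethu {D}; 2:veebrip {N,A}; 3:reethu {D}; 4:veebrip {N,A}; 5:reethu {D}; 6:veelk {A,N}; 7:reethu {D}; 8:veelk {A,N}; 9:reethu {D}; 10:maizeint {N}.
There are 16 candidate sequences in total.
The sequences that satisfy every rule: D N D A D A D A D N; D A D N D A D A D N; D A D A D A D N D N; D A D A D N D A D N.
Count = 4.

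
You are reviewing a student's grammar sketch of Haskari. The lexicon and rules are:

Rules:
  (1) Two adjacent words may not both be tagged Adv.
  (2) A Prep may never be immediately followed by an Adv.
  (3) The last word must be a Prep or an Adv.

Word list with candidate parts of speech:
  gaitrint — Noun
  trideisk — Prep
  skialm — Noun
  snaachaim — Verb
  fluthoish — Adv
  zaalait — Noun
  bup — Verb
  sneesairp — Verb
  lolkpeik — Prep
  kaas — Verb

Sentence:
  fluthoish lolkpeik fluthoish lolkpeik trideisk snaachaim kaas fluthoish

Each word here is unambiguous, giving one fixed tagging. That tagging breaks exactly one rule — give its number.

Fixed tagging: Adv Prep Adv Prep Prep Verb Verb Adv.
Checking each rule: R1 ok, R2 fails, R3 ok.
Only rule 2 fails.

2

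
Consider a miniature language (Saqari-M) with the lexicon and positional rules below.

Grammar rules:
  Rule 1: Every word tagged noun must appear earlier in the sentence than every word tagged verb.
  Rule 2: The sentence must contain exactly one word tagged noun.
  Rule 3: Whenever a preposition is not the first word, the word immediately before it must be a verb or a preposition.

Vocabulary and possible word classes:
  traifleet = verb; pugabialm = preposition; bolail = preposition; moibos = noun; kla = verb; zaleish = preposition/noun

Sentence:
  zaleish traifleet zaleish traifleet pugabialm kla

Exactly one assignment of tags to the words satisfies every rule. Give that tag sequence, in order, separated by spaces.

Candidates per position — 1:zaleish {preposition,noun}; 2:traifleet {verb}; 3:zaleish {preposition,noun}; 4:traifleet {verb}; 5:pugabialm {preposition}; 6:kla {verb}.
Position 3: tagging it noun would leave rule 1 unsatisfiable, so it must be preposition.
Position 1: tagging it preposition would leave rule 2 unsatisfiable, so it must be noun.
The only consistent sequence is: noun verb preposition verb preposition verb.
Verifying each rule — rule 1 satisfied; rule 2 satisfied; rule 3 satisfied.

noun verb preposition verb preposition verb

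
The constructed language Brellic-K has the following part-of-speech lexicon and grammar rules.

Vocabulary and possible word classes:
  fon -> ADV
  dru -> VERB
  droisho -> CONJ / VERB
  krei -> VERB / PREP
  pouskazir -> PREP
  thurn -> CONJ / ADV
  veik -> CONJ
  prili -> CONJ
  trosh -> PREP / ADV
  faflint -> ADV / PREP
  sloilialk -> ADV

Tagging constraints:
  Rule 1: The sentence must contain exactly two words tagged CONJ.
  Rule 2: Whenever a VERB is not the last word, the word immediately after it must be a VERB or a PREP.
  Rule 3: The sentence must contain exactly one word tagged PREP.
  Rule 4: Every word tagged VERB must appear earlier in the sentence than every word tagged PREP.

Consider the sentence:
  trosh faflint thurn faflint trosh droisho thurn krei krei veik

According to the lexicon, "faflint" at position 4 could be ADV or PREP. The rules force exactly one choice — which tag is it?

ADV

Candidates per position — 1:trosh {PREP,ADV}; 2:faflint {ADV,PREP}; 3:thurn {CONJ,ADV}; 4:faflint {ADV,PREP}; 5:trosh {PREP,ADV}; 6:droisho {CONJ,VERB}; 7:thurn {CONJ,ADV}; 8:krei {VERB,PREP}; 9:krei {VERB,PREP}; 10:veik {CONJ}.
If word 6 were VERB, no tagging could satisfy rule 2; so word 6 is CONJ.
If word 7 were CONJ, no tagging could satisfy rule 1; so word 7 is ADV.
If word 9 were VERB, no tagging could satisfy rule 2; so word 9 is PREP.
If word 1 were PREP, no tagging could satisfy rule 3; so word 1 is ADV.
If word 2 were PREP, no tagging could satisfy rule 3; so word 2 is ADV.
If word 3 were CONJ, no tagging could satisfy rule 1; so word 3 is ADV.
If word 4 were PREP, no tagging could satisfy rule 3; so word 4 is ADV.
If word 5 were PREP, no tagging could satisfy rule 3; so word 5 is ADV.
If word 8 were PREP, no tagging could satisfy rule 3; so word 8 is VERB.
That leaves exactly one tagging: ADV ADV ADV ADV ADV CONJ ADV VERB PREP CONJ.
Rule-by-rule: rule 1 ok; rule 2 ok; rule 3 ok; rule 4 ok.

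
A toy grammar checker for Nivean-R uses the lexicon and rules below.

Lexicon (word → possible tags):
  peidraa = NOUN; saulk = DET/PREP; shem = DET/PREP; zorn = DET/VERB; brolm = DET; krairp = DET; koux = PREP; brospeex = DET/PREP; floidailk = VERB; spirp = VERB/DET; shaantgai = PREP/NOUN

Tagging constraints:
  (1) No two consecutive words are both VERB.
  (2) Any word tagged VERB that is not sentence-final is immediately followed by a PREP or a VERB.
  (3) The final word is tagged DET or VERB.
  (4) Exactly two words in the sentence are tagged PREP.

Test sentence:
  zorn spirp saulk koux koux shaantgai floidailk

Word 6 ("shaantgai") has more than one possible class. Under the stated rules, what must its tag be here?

Candidates per position — 1:zorn {DET,VERB}; 2:spirp {VERB,DET}; 3:saulk {DET,PREP}; 4:koux {PREP}; 5:koux {PREP}; 6:shaantgai {PREP,NOUN}; 7:floidailk {VERB}.
Position 3: tagging it PREP would leave rule 4 unsatisfiable, so it must be DET.
Position 6: tagging it PREP would leave rule 4 unsatisfiable, so it must be NOUN.
Position 1: tagging it VERB would leave rule 2 unsatisfiable, so it must be DET.
Position 2: tagging it VERB would leave rule 2 unsatisfiable, so it must be DET.
That leaves exactly one tagging: DET DET DET PREP PREP NOUN VERB.
Checking: rule 1 ok; rule 2 ok; rule 3 ok; rule 4 ok.

NOUN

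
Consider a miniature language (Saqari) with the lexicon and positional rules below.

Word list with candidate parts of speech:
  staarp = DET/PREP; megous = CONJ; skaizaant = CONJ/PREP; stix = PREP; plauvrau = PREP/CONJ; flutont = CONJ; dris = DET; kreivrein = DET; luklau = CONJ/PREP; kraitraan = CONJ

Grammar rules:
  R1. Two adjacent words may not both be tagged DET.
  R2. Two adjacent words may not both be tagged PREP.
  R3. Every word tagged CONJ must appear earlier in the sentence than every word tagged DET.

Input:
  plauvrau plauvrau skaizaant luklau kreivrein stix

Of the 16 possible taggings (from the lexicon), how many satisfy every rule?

8

Candidates per position — 1:plauvrau {PREP,CONJ}; 2:plauvrau {PREP,CONJ}; 3:skaizaant {CONJ,PREP}; 4:luklau {CONJ,PREP}; 5:kreivrein {DET}; 6:stix {PREP}.
There are 16 candidate sequences in total.
Checking each against the rules leaves 8 sequences.
Count = 8.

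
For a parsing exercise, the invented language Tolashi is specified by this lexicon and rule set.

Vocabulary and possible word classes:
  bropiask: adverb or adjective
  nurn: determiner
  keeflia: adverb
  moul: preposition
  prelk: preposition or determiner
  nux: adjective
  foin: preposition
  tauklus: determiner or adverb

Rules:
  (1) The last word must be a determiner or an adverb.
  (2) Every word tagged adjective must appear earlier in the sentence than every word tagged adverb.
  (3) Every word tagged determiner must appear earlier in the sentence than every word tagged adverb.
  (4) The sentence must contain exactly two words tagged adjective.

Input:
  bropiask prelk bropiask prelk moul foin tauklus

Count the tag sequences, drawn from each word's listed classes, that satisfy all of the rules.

8

Candidates per position — 1:bropiask {adverb,adjective}; 2:prelk {preposition,determiner}; 3:bropiask {adverb,adjective}; 4:prelk {preposition,determiner}; 5:moul {preposition}; 6:foin {preposition}; 7:tauklus {determiner,adverb}.
There are 32 candidate sequences in total.
Checking each against the rules leaves 8 sequences.
Count = 8.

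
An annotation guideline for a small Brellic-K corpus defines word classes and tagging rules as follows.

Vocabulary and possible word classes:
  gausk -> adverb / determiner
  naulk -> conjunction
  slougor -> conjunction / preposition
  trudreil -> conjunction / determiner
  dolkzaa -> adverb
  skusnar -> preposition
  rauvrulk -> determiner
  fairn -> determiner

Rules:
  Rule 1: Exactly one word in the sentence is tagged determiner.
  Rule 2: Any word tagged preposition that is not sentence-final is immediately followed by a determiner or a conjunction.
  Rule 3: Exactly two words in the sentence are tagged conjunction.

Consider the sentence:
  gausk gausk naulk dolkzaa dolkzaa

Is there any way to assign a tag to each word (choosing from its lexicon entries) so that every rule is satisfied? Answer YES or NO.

Candidates per position — 1:gausk {adverb,determiner}; 2:gausk {adverb,determiner}; 3:naulk {conjunction}; 4:dolkzaa {adverb}; 5:dolkzaa {adverb}.
Rule 3 cannot be satisfied by any choice of tags from the lexicon.
So there is no consistent tagging.

NO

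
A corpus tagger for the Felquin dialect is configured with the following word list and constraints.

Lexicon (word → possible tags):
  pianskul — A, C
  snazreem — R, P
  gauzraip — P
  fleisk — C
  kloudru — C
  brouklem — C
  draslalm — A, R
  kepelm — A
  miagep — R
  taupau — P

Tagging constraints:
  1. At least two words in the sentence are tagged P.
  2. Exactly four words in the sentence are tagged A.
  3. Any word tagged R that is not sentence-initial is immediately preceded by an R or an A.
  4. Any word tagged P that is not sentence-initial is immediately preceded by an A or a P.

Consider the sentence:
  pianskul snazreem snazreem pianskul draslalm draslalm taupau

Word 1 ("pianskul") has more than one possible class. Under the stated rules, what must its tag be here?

A

Candidates per position — 1:pianskul {A,C}; 2:snazreem {R,P}; 3:snazreem {R,P}; 4:pianskul {A,C}; 5:draslalm {A,R}; 6:draslalm {A,R}; 7:taupau {P}.
Position 1: tagging it C would leave rule 2 unsatisfiable, so it must be A.
Position 4: tagging it C would leave rule 2 unsatisfiable, so it must be A.
Position 5: tagging it R would leave rule 2 unsatisfiable, so it must be A.
Position 6: tagging it R would leave rule 2 unsatisfiable, so it must be A.
The remaining ambiguous positions (2, 3) are resolved jointly — only one combination satisfies every rule.
The unique satisfying tagging is: A P P A A A P.
Rule-by-rule: rule 1 satisfied; rule 2 satisfied; rule 3 satisfied; rule 4 satisfied.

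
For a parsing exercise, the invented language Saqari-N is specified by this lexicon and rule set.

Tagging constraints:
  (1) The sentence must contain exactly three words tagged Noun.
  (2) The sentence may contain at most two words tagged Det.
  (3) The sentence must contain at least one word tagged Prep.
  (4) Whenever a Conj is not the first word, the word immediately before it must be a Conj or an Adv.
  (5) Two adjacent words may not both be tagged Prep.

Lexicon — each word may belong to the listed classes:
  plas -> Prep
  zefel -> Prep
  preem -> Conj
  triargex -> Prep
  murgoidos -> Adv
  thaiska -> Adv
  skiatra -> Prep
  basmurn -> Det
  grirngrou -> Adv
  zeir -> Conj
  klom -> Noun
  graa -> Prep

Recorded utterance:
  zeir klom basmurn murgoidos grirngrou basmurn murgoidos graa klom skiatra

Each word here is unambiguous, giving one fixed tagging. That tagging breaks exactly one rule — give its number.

Fixed tagging: Conj Noun Det Adv Adv Det Adv Prep Noun Prep.
Rule check: R1 ✗, R2 ✓, R3 ✓, R4 ✓, R5 ✓.
Only rule 1 fails.

1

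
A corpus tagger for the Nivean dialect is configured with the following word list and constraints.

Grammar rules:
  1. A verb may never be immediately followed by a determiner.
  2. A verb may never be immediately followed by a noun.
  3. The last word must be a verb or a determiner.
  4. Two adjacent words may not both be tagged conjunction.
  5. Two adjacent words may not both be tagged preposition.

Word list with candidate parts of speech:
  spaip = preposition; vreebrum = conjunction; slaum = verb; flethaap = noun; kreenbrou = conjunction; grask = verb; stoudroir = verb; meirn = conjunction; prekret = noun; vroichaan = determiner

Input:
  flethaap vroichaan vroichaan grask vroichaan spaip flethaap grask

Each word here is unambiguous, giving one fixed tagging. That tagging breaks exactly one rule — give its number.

1

Fixed tagging: noun determiner determiner verb determiner preposition noun verb.
Rule check: R1 fails, R2 ok, R3 ok, R4 ok, R5 ok.
Only rule 1 fails.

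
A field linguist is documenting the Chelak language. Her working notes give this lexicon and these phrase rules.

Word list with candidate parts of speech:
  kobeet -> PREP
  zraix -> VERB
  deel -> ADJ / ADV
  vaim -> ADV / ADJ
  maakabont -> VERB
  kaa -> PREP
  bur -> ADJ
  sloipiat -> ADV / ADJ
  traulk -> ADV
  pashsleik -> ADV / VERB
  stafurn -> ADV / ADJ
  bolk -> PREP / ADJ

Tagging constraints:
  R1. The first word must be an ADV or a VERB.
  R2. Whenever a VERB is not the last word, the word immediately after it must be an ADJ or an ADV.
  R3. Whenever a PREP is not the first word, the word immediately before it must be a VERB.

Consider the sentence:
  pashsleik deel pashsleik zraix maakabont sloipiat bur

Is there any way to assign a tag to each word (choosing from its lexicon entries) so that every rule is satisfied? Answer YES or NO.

Candidates per position — 1:pashsleik {ADV,VERB}; 2:deel {ADJ,ADV}; 3:pashsleik {ADV,VERB}; 4:zraix {VERB}; 5:maakabont {VERB}; 6:sloipiat {ADV,ADJ}; 7:bur {ADJ}.
Rule 2 cannot be satisfied by any choice of tags from the lexicon.
So there is no consistent tagging.

NO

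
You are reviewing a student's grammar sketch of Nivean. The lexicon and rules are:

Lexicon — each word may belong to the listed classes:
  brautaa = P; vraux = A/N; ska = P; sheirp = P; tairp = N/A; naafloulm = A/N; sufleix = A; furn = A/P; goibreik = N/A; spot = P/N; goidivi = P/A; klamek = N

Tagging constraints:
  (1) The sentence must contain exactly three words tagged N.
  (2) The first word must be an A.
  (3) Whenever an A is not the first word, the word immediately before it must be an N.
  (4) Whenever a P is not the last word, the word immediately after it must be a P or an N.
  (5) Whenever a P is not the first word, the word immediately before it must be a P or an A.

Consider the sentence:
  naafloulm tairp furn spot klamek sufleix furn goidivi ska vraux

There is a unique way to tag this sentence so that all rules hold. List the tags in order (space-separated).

Candidates per position — 1:naafloulm {A,N}; 2:tairp {N,A}; 3:furn {A,P}; 4:spot {P,N}; 5:klamek {N}; 6:sufleix {A}; 7:furn {A,P}; 8:goidivi {P,A}; 9:ska {P}; 10:vraux {A,N}.
If word 1 were N, no tagging could satisfy rule 2; so word 1 is A.
If word 2 were A, no tagging could satisfy rule 3; so word 2 is N.
If word 3 were P, no tagging could satisfy rule 5; so word 3 is A.
If word 7 were A, no tagging could satisfy rule 3; so word 7 is P.
If word 8 were A, no tagging could satisfy rule 3; so word 8 is P.
If word 10 were A, no tagging could satisfy rule 3; so word 10 is N.
If word 4 were N, no tagging could satisfy rule 1; so word 4 is P.
The unique satisfying tagging is: A N A P N A P P P N.
Rule-by-rule: rule 1 satisfied; rule 2 satisfied; rule 3 satisfied; rule 4 satisfied; rule 5 satisfied.

A N A P N A P P P N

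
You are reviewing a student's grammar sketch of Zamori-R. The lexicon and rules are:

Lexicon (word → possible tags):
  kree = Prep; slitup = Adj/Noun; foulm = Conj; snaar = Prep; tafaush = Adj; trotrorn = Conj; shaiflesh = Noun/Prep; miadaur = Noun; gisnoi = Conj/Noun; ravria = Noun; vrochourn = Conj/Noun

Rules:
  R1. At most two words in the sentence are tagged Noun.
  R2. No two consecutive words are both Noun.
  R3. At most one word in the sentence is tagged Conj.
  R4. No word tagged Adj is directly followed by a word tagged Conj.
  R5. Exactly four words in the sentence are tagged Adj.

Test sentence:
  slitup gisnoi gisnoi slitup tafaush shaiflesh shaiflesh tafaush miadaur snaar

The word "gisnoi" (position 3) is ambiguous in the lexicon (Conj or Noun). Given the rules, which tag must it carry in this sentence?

Candidates per position — 1:slitup {Adj,Noun}; 2:gisnoi {Conj,Noun}; 3:gisnoi {Conj,Noun}; 4:slitup {Adj,Noun}; 5:tafaush {Adj}; 6:shaiflesh {Noun,Prep}; 7:shaiflesh {Noun,Prep}; 8:tafaush {Adj}; 9:miadaur {Noun}; 10:snaar {Prep}.
Position 1: tagging it Noun would leave rule 5 unsatisfiable, so it must be Adj.
Position 2: tagging it Conj would leave rule 4 unsatisfiable, so it must be Noun.
Position 3: tagging it Noun would leave rule 1 unsatisfiable, so it must be Conj.
Position 4: tagging it Noun would leave rule 1 unsatisfiable, so it must be Adj.
Position 6: tagging it Noun would leave rule 1 unsatisfiable, so it must be Prep.
Position 7: tagging it Noun would leave rule 1 unsatisfiable, so it must be Prep.
The unique satisfying tagging is: Adj Noun Conj Adj Adj Prep Prep Adj Noun Prep.
Verifying each rule — rule 1 ok; rule 2 ok; rule 3 ok; rule 4 ok; rule 5 ok.

Conj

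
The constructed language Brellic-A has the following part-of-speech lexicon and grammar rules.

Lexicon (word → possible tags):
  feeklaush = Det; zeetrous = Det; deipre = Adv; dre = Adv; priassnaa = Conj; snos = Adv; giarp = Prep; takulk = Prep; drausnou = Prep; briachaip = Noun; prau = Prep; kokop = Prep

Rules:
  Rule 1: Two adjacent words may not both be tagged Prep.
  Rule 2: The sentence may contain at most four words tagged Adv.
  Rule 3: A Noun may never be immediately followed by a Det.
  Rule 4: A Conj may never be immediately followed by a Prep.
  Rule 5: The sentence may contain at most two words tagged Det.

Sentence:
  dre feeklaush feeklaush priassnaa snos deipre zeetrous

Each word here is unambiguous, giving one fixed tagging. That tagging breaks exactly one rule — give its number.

Fixed tagging: Adv Det Det Conj Adv Adv Det.
Checking each rule: R1 ok, R2 ok, R3 ok, R4 ok, R5 fails.
Only rule 5 fails.

5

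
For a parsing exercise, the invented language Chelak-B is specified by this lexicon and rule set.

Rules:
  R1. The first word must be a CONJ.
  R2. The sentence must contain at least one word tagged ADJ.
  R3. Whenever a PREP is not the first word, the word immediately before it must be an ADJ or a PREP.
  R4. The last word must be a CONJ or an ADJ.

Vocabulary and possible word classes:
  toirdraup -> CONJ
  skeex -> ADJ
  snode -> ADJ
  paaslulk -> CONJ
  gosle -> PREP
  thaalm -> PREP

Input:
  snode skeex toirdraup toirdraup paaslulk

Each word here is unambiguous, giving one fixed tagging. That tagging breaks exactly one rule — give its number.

1

Fixed tagging: ADJ ADJ CONJ CONJ CONJ.
Rule check: R1 fail, R2 pass, R3 pass, R4 pass.
Only rule 1 fails.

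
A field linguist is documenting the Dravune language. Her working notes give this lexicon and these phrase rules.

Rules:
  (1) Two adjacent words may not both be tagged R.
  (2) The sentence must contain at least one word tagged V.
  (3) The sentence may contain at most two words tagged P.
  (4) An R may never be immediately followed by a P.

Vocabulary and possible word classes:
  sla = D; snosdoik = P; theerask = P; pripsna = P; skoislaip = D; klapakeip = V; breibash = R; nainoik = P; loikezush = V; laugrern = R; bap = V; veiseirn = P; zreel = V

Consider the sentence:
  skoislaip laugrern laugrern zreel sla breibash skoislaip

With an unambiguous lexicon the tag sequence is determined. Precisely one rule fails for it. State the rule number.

Fixed tagging: D R R V D R D.
Checking each rule: R1 fails, R2 ok, R3 ok, R4 ok.
Only rule 1 fails.

1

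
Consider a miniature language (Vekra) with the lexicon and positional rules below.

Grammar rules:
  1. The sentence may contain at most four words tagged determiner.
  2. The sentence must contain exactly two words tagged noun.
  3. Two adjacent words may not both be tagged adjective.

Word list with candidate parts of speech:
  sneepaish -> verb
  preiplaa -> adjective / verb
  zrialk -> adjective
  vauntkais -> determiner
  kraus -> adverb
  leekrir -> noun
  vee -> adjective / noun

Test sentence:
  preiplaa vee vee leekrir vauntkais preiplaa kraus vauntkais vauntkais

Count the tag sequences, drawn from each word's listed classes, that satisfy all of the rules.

6

Candidates per position — 1:preiplaa {adjective,verb}; 2:vee {adjective,noun}; 3:vee {adjective,noun}; 4:leekrir {noun}; 5:vauntkais {determiner}; 6:preiplaa {adjective,verb}; 7:kraus {adverb}; 8:vauntkais {determiner}; 9:vauntkais {determiner}.
There are 16 candidate sequences in total.
Checking each against the rules leaves 6 sequences.
Count = 6.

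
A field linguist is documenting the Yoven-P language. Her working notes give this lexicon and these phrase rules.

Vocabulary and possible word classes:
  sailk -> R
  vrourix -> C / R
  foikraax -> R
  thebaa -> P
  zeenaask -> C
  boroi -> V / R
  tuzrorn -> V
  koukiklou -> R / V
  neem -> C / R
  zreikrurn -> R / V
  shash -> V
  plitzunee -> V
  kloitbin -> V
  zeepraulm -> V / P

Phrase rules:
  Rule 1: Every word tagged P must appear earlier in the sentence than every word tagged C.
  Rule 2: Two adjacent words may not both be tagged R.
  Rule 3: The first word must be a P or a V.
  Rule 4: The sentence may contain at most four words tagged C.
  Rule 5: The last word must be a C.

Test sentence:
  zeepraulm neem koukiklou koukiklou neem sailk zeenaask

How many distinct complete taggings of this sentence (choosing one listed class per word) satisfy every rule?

10

Candidates per position — 1:zeepraulm {V,P}; 2:neem {C,R}; 3:koukiklou {R,V}; 4:koukiklou {R,V}; 5:neem {C,R}; 6:sailk {R}; 7:zeenaask {C}.
There are 32 candidate sequences in total.
Checking each against the rules leaves 10 sequences.
Count = 10.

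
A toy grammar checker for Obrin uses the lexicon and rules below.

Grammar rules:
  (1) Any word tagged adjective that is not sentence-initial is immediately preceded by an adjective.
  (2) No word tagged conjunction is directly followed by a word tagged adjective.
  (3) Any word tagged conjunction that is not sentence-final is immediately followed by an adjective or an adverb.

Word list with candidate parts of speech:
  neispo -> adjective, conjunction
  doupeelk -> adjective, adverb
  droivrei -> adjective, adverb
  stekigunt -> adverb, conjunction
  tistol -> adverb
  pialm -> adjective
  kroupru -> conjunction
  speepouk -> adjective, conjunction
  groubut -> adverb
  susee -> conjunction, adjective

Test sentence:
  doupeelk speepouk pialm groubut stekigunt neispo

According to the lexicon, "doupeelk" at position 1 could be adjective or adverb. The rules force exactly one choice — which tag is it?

adjective

Candidates per position — 1:doupeelk {adjective,adverb}; 2:speepouk {adjective,conjunction}; 3:pialm {adjective}; 4:groubut {adverb}; 5:stekigunt {adverb,conjunction}; 6:neispo {adjective,conjunction}.
If word 1 were adverb, no tagging could satisfy rule 1; so word 1 is adjective.
If word 2 were conjunction, no tagging could satisfy rule 1; so word 2 is adjective.
If word 6 were adjective, no tagging could satisfy rule 1; so word 6 is conjunction.
If word 5 were conjunction, no tagging could satisfy rule 3; so word 5 is adverb.
The only consistent sequence is: adjective adjective adjective adverb adverb conjunction.
Rule-by-rule: rule 1 satisfied; rule 2 satisfied; rule 3 satisfied.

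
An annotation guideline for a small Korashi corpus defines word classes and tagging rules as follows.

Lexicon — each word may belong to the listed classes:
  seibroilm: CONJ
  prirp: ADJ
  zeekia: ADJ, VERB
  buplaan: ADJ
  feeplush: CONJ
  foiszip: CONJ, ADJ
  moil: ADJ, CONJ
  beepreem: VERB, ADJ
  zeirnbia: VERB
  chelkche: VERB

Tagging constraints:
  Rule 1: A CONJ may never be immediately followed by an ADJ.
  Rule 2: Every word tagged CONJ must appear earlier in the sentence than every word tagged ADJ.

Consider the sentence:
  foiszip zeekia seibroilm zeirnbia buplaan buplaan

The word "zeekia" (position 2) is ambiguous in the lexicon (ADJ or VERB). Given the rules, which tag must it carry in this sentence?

Candidates per position — 1:foiszip {CONJ,ADJ}; 2:zeekia {ADJ,VERB}; 3:seibroilm {CONJ}; 4:zeirnbia {VERB}; 5:buplaan {ADJ}; 6:buplaan {ADJ}.
At position 1, choosing ADJ makes rule 2 impossible to satisfy; hence CONJ.
At position 2, choosing ADJ makes rule 1 impossible to satisfy; hence VERB.
The only consistent sequence is: CONJ VERB CONJ VERB ADJ ADJ.
Checking: rule 1 satisfied; rule 2 satisfied.

VERB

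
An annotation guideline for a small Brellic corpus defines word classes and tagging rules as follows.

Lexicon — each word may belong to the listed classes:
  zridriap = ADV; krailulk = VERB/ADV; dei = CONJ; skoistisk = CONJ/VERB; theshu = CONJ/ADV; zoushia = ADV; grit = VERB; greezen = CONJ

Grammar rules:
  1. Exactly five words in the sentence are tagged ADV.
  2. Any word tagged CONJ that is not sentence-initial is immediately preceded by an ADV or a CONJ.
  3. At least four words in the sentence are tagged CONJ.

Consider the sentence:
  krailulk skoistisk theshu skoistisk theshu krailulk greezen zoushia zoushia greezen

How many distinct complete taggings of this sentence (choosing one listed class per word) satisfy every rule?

Candidates per position — 1:krailulk {VERB,ADV}; 2:skoistisk {CONJ,VERB}; 3:theshu {CONJ,ADV}; 4:skoistisk {CONJ,VERB}; 5:theshu {CONJ,ADV}; 6:krailulk {VERB,ADV}; 7:greezen {CONJ}; 8:zoushia {ADV}; 9:zoushia {ADV}; 10:greezen {CONJ}.
There are 64 candidate sequences in total.
The sequences that satisfy every rule: ADV CONJ CONJ CONJ ADV ADV CONJ ADV ADV CONJ; ADV CONJ CONJ VERB ADV ADV CONJ ADV ADV CONJ; ADV CONJ ADV CONJ CONJ ADV CONJ ADV ADV CONJ; ADV VERB ADV CONJ CONJ ADV CONJ ADV ADV CONJ.
Count = 4.

4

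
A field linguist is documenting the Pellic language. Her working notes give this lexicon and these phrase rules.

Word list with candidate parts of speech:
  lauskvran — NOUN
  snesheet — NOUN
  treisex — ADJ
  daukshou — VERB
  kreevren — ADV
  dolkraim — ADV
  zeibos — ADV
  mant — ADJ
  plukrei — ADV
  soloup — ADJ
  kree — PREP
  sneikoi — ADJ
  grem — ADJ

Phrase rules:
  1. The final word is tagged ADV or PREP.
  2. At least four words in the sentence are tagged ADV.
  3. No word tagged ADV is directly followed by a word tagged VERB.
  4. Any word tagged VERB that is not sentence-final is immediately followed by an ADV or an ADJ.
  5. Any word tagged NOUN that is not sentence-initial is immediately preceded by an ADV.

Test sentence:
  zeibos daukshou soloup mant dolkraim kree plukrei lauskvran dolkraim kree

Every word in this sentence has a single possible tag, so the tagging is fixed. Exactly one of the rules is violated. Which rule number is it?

Fixed tagging: ADV VERB ADJ ADJ ADV PREP ADV NOUN ADV PREP.
Checking each rule: R1 holds, R2 holds, R3 violated, R4 holds, R5 holds.
Only rule 3 fails.

3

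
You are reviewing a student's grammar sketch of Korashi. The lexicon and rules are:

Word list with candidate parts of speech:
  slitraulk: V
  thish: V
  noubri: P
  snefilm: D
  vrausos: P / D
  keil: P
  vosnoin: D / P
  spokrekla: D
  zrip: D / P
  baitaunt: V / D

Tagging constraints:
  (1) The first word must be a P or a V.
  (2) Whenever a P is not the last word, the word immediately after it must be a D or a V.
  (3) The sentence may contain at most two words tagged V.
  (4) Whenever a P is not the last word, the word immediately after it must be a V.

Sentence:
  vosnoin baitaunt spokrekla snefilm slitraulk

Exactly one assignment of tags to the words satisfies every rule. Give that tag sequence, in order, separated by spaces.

Candidates per position — 1:vosnoin {D,P}; 2:baitaunt {V,D}; 3:spokrekla {D}; 4:snefilm {D}; 5:slitraulk {V}.
Position 1: D is ruled out by rule 1; that leaves P.
Position 2: D is ruled out by rule 4; that leaves V.
So the tagging must be: P V D D V.
Verifying each rule — rule 1 holds; rule 2 holds; rule 3 holds; rule 4 holds.

P V D D V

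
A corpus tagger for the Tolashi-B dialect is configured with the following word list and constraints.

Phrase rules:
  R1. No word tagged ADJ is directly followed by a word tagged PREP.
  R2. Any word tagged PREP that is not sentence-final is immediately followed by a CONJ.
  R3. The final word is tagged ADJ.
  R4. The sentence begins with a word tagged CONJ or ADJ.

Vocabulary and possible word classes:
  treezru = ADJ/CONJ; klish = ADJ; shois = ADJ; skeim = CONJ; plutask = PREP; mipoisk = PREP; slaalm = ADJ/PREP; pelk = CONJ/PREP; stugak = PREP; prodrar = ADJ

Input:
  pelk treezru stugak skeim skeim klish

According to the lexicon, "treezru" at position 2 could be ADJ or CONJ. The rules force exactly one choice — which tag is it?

CONJ

Candidates per position — 1:pelk {CONJ,PREP}; 2:treezru {ADJ,CONJ}; 3:stugak {PREP}; 4:skeim {CONJ}; 5:skeim {CONJ}; 6:klish {ADJ}.
If word 1 were PREP, no tagging could satisfy rule 4; so word 1 is CONJ.
If word 2 were ADJ, no tagging could satisfy rule 1; so word 2 is CONJ.
That leaves exactly one tagging: CONJ CONJ PREP CONJ CONJ ADJ.
Check: rule 1 ok; rule 2 ok; rule 3 ok; rule 4 ok.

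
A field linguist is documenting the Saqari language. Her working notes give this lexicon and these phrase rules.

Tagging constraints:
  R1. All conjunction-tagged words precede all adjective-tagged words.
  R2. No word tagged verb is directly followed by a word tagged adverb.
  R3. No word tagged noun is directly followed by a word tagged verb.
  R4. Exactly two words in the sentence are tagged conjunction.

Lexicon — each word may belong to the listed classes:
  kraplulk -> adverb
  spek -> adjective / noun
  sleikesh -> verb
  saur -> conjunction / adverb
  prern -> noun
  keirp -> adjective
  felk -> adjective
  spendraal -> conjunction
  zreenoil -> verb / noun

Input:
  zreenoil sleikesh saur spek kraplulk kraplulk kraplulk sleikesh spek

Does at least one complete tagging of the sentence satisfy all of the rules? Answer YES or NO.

NO

Candidates per position — 1:zreenoil {verb,noun}; 2:sleikesh {verb}; 3:saur {conjunction,adverb}; 4:spek {adjective,noun}; 5:kraplulk {adverb}; 6:kraplulk {adverb}; 7:kraplulk {adverb}; 8:sleikesh {verb}; 9:spek {adjective,noun}.
Rule 4 cannot be satisfied by any choice of tags from the lexicon.
So there is no consistent tagging.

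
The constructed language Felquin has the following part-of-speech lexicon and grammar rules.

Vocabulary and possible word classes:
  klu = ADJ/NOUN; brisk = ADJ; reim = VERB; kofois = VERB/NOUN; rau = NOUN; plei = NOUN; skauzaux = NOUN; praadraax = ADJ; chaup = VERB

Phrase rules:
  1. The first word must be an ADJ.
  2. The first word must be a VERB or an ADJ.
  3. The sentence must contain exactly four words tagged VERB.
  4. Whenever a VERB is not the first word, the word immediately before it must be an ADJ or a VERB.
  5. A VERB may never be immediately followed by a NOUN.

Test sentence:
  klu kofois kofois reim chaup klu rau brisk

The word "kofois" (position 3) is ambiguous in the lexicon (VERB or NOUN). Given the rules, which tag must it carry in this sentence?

VERB

Candidates per position — 1:klu {ADJ,NOUN}; 2:kofois {VERB,NOUN}; 3:kofois {VERB,NOUN}; 4:reim {VERB}; 5:chaup {VERB}; 6:klu {ADJ,NOUN}; 7:rau {NOUN}; 8:brisk {ADJ}.
Word 1 cannot be NOUN — rule 1 would then fail for every completion. It is ADJ.
Word 2 cannot be NOUN — rule 3 would then fail for every completion. It is VERB.
Word 3 cannot be NOUN — rule 3 would then fail for every completion. It is VERB.
Word 6 cannot be NOUN — rule 5 would then fail for every completion. It is ADJ.
The unique satisfying tagging is: ADJ VERB VERB VERB VERB ADJ NOUN ADJ.
Check: rule 1 holds; rule 2 holds; rule 3 holds; rule 4 holds; rule 5 holds.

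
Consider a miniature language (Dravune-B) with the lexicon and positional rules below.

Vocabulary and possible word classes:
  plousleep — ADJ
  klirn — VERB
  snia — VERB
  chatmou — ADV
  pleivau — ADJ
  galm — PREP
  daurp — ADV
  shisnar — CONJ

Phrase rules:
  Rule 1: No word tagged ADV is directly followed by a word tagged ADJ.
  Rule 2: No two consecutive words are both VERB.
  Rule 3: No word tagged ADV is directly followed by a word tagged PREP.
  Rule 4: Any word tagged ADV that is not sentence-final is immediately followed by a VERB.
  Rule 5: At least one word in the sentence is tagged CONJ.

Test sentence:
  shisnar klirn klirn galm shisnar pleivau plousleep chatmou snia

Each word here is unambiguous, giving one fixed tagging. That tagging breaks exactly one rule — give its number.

Fixed tagging: CONJ VERB VERB PREP CONJ ADJ ADJ ADV VERB.
Rule check: R1 holds, R2 violated, R3 holds, R4 holds, R5 holds.
Only rule 2 fails.

2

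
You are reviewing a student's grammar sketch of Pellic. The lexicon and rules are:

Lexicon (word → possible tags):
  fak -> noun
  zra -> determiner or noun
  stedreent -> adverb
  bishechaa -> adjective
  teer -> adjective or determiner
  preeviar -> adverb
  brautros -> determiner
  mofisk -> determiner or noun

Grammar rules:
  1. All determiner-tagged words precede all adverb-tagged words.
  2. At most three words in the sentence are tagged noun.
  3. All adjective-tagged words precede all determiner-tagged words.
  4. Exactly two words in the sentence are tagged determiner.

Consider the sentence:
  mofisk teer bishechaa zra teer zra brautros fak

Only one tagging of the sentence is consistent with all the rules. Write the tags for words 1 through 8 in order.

noun adjective adjective noun adjective determiner determiner noun

Candidates per position — 1:mofisk {determiner,noun}; 2:teer {adjective,determiner}; 3:bishechaa {adjective}; 4:zra {determiner,noun}; 5:teer {adjective,determiner}; 6:zra {determiner,noun}; 7:brautros {determiner}; 8:fak {noun}.
If word 1 were determiner, no tagging could satisfy rule 3; so word 1 is noun.
If word 2 were determiner, no tagging could satisfy rule 3; so word 2 is adjective.
The remaining ambiguous positions (4, 5, 6) are resolved jointly — only one combination satisfies every rule.
That leaves exactly one tagging: noun adjective adjective noun adjective determiner determiner noun.
Verifying each rule — rule 1 satisfied; rule 2 satisfied; rule 3 satisfied; rule 4 satisfied.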